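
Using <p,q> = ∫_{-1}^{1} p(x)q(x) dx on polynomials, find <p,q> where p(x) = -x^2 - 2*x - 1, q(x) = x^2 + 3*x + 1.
<p,q> = -116/15

Expand the product: p(x)·q(x) = -x^4 - 5*x^3 - 8*x^2 - 5*x - 1.
∫_{-1}^{1} of each monomial x^k gives [2/(k+1) if k even, 0 if k odd]. Integrating term-by-term (or equivalently evaluating the antiderivative F(x) = -x^5/5 - 5*x^4/4 - 8*x^3/3 - 5*x^2/2 - x at the endpoints):
  F(1) − F(−1) = -457/60 − (7/60) = -116/15.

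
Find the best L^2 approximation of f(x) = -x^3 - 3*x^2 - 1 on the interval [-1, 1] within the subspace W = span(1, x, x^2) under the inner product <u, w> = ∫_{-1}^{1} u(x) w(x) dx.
g(x) = -3*x^2 - 3*x/5 - 1

The best approximation g ∈ W is the orthogonal projection of f onto W. Writing g = a_0 + a_1 x + a_2 x^2, the coefficients solve the normal equations G · a = b where
  G_{ij} = <φ_i, φ_j> and b_i = <f, φ_i>, with φ_0 = 1, φ_1 = x, φ_2 = x^2.
G =
  [2, 0, 2/3]
  [0, 2/3, 0]
  [2/3, 0, 2/5],
b = (-4, -2/5, -28/15).
Solving gives a_0 = -1, a_1 = -3/5, a_2 = -3, so
  g(x) = -3*x^2 - 3*x/5 - 1.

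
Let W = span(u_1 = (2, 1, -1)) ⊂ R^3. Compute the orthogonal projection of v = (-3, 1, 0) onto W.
proj_W(v) = (-5/3, -5/6, 5/6)

Set up U = [u_1 | ... | u_1] ∈ R^(3×1). The projector onto W = col(U) is P = U (U^T U)^(-1) U^T.
Compute U^T U =
  [6],
and U^T v = (-5).
Solve U^T U · c = U^T v for the coefficients: c = (-5/6). The projection is proj_W(v) = U c.
Check: (v - proj_W(v)) · u_1 = 0  (should be 0).
Result: proj_W(v) = (-5/3, -5/6, 5/6).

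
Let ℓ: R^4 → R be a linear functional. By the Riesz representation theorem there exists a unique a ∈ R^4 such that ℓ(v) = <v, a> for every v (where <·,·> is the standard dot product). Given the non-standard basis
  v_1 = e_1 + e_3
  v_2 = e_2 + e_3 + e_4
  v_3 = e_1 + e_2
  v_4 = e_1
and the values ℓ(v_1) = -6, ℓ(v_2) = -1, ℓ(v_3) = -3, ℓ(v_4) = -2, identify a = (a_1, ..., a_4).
a = (-2, -1, -4, 4)

Write a = (a_1, ..., a_4) in the standard basis. For each basis vector v_i, ℓ(v_i) = <v_i, a> is a linear equation in the a_j's. Collect the n equations into a matrix system V a = ℓ, where row i of V is v_i (expressed in the standard basis). Since V is invertible (lower-triangular with 1s on the diagonal, up to permutation), solve by back-substitution:
  V =
[[1, 0, 1, 0],
 [0, 1, 1, 1],
 [1, 1, 0, 0],
 [1, 0, 0, 0]]
  V a = (-6, -1, -3, -2)
Solving gives a = (-2, -1, -4, 4).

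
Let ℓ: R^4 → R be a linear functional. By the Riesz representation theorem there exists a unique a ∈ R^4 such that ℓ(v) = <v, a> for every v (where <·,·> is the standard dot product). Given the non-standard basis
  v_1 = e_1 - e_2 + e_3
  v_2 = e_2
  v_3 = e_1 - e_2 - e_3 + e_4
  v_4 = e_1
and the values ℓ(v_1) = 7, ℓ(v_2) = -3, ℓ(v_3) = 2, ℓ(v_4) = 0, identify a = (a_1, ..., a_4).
a = (0, -3, 4, 3)

Write a = (a_1, ..., a_4) in the standard basis. For each basis vector v_i, ℓ(v_i) = <v_i, a> is a linear equation in the a_j's. Collect the n equations into a matrix system V a = ℓ, where row i of V is v_i (expressed in the standard basis). Since V is invertible (lower-triangular with 1s on the diagonal, up to permutation), solve by back-substitution:
  V =
[[1, -1, 1, 0],
 [0, 1, 0, 0],
 [1, -1, -1, 1],
 [1, 0, 0, 0]]
  V a = (7, -3, 2, 0)
Solving gives a = (0, -3, 4, 3).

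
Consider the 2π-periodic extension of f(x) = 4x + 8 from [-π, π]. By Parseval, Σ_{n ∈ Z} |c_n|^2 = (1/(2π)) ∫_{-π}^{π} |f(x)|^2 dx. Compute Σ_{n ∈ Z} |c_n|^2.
Σ |c_n|^2 = 16π^2/3 + 64

Expand and integrate term by term over [-π, π]:
  ∫ (4x)^2 dx = 16·(2π^3/3); ∫ 2·4·(8)·x dx = 0 (odd integrand); ∫ 8^2 dx = 64·2π.
So (1/(2π)) ∫_{-π}^{π} (4x + 8)^2 dx = 16π^2/3 + 64 = 16π^2/3 + 64.
Parseval ⇒ Σ |c_n|^2 = 16π^2/3 + 64.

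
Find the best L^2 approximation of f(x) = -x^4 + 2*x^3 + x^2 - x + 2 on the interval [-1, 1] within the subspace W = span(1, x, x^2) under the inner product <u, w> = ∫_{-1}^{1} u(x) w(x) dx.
g(x) = x^2/7 + x/5 + 73/35

The best approximation g ∈ W is the orthogonal projection of f onto W. Writing g = a_0 + a_1 x + a_2 x^2, the coefficients solve the normal equations G · a = b where
  G_{ij} = <φ_i, φ_j> and b_i = <f, φ_i>, with φ_0 = 1, φ_1 = x, φ_2 = x^2.
G =
  [2, 0, 2/3]
  [0, 2/3, 0]
  [2/3, 0, 2/5],
b = (64/15, 2/15, 152/105).
Solving gives a_0 = 73/35, a_1 = 1/5, a_2 = 1/7, so
  g(x) = x^2/7 + x/5 + 73/35.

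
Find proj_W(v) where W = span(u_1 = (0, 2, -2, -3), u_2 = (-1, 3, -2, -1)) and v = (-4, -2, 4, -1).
proj_W(v) = (18/43, -72/43, 54/43, 45/43)

Set up U = [u_1 | ... | u_2] ∈ R^(4×2). The projector onto W = col(U) is P = U (U^T U)^(-1) U^T.
Compute U^T U =
  [17, 13]
  [13, 15],
and U^T v = (-9, -9).
Solve U^T U · c = U^T v for the coefficients: c = (-9/43, -18/43). The projection is proj_W(v) = U c.
Check: (v - proj_W(v)) · u_1 = 0  (should be 0).
Check: (v - proj_W(v)) · u_2 = 0  (should be 0).
Result: proj_W(v) = (18/43, -72/43, 54/43, 45/43).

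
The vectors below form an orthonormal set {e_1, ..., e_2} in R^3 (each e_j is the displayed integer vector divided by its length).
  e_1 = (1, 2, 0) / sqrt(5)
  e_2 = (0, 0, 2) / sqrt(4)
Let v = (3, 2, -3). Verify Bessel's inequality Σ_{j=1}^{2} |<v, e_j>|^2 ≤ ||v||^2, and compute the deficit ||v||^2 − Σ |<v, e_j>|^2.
Σ |<v, e_j>|^2 = 94/5; ||v||^2 = 22; deficit = 16/5

Write each e_j = u_j / sqrt(<u_j, u_j>) where u_j is the displayed integer vector. Then <v, e_j> = <v, u_j> / sqrt(<u_j, u_j>), so |<v, e_j>|^2 = <v, u_j>^2 / <u_j, u_j>.
Coefficients: <v, e_1> = 7/sqrt(5), <v, e_2> = -6/sqrt(4).
Square and sum: Σ |<v, e_j>|^2 = 94/5.
Compute ||v||^2 = v·v = 22.
Deficit = 22 − 94/5 = 16/5 ≥ 0, confirming Bessel's inequality. (The deficit equals ||v − Σ <v,e_j> e_j||^2, the squared distance from v to span{e_j}.)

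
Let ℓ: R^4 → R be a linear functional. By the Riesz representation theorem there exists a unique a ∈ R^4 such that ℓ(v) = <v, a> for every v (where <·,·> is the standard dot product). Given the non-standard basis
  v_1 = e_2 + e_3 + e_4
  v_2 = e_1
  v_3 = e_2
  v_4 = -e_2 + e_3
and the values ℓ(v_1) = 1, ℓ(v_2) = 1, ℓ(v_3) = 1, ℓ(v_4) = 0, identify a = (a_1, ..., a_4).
a = (1, 1, 1, -1)

Write a = (a_1, ..., a_4) in the standard basis. For each basis vector v_i, ℓ(v_i) = <v_i, a> is a linear equation in the a_j's. Collect the n equations into a matrix system V a = ℓ, where row i of V is v_i (expressed in the standard basis). Since V is invertible (lower-triangular with 1s on the diagonal, up to permutation), solve by back-substitution:
  V =
[[0, 1, 1, 1],
 [1, 0, 0, 0],
 [0, 1, 0, 0],
 [0, -1, 1, 0]]
  V a = (1, 1, 1, 0)
Solving gives a = (1, 1, 1, -1).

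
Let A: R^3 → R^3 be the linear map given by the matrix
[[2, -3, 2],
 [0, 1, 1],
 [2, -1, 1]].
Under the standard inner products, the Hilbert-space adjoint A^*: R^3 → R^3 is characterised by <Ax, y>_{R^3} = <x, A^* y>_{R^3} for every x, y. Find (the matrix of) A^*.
A^* = A^T =
[[2, 0, 2],
 [-3, 1, -1],
 [2, 1, 1]]

For real matrices with standard dot products, the defining identity <Ax, y> = <x, A^* y> gives (Ax)^T y = x^T (A^*) y, i.e. x^T A^T y = x^T (A^*) y. Since this holds for all x, y, we must have A^* = A^T. Therefore
A^* =
[[2, 0, 2],
 [-3, 1, -1],
 [2, 1, 1]].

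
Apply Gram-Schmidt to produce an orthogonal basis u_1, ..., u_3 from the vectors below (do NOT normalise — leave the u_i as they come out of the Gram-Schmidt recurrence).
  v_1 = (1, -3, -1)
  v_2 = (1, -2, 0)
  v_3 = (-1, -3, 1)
Orthogonal basis:
  u_1 = (1, -3, -1)
  u_2 = (4/11, -1/11, 7/11)
  u_3 = (-2, -1, 1)

Apply the Gram-Schmidt recurrence
  u_1 = v_1
  u_i = v_i − Σ_{j<i} ((v_i · u_j) / (u_j · u_j)) · u_j.

Step by step this gives:
  u_1 = (1, -3, -1)
  u_2 = (4/11, -1/11, 7/11)
  u_3 = (-2, -1, 1)

Orthogonality check:
  u_2 · u_1 = 0 (should be 0)
  u_3 · u_1 = 0 (should be 0)
  u_3 · u_2 = 0 (should be 0)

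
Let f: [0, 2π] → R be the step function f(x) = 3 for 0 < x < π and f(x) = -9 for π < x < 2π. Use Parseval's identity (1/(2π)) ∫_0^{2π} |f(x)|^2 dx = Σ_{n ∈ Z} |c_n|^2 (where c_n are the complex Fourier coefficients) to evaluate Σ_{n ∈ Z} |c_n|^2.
Σ |c_n|^2 = 45

Parseval equates the L^2 energy of f (normalised by 1/(2π)) with the ℓ^2 sum of its Fourier coefficients: (1/(2π)) ∫_0^{2π} |f|^2 = Σ |c_n|^2.
Compute the left side: (1/(2π)) [∫_0^π 3^2 dx + ∫_π^{2π} (-9)^2 dx] = (1/(2π)) · (9π + 81π) = (9 + 81)/2 = 45.
So Σ_{n ∈ Z} |c_n|^2 = 45.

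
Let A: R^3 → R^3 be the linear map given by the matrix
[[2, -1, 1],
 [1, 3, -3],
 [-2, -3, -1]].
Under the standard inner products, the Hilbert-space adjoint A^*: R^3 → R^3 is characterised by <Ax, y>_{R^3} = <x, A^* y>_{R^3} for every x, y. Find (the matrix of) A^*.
A^* = A^T =
[[2, 1, -2],
 [-1, 3, -3],
 [1, -3, -1]]

For real matrices with standard dot products, the defining identity <Ax, y> = <x, A^* y> gives (Ax)^T y = x^T (A^*) y, i.e. x^T A^T y = x^T (A^*) y. Since this holds for all x, y, we must have A^* = A^T. Therefore
A^* =
[[2, 1, -2],
 [-1, 3, -3],
 [1, -3, -1]].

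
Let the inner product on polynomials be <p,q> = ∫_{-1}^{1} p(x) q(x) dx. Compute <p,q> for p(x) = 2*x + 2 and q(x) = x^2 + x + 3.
<p,q> = 44/3

Expand the product: p(x)·q(x) = 2*x^3 + 4*x^2 + 8*x + 6.
∫_{-1}^{1} of each monomial x^k gives [2/(k+1) if k even, 0 if k odd]. Integrating term-by-term (or equivalently evaluating the antiderivative F(x) = x^4/2 + 4*x^3/3 + 4*x^2 + 6*x at the endpoints):
  F(1) − F(−1) = 71/6 − (-17/6) = 44/3.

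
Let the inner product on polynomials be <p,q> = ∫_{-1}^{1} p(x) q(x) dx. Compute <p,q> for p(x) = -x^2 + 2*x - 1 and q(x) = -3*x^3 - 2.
<p,q> = 44/15

Expand the product: p(x)·q(x) = 3*x^5 - 6*x^4 + 3*x^3 + 2*x^2 - 4*x + 2.
∫_{-1}^{1} of each monomial x^k gives [2/(k+1) if k even, 0 if k odd]. Integrating term-by-term (or equivalently evaluating the antiderivative F(x) = x^6/2 - 6*x^5/5 + 3*x^4/4 + 2*x^3/3 - 2*x^2 + 2*x at the endpoints):
  F(1) − F(−1) = 43/60 − (-133/60) = 44/15.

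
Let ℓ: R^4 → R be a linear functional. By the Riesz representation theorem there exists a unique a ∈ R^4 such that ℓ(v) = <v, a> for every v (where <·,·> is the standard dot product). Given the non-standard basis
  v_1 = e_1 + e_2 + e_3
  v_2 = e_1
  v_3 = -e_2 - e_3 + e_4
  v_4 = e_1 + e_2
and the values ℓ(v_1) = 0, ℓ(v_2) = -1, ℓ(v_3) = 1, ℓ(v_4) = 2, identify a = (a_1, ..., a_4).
a = (-1, 3, -2, 2)

Write a = (a_1, ..., a_4) in the standard basis. For each basis vector v_i, ℓ(v_i) = <v_i, a> is a linear equation in the a_j's. Collect the n equations into a matrix system V a = ℓ, where row i of V is v_i (expressed in the standard basis). Since V is invertible (lower-triangular with 1s on the diagonal, up to permutation), solve by back-substitution:
  V =
[[1, 1, 1, 0],
 [1, 0, 0, 0],
 [0, -1, -1, 1],
 [1, 1, 0, 0]]
  V a = (0, -1, 1, 2)
Solving gives a = (-1, 3, -2, 2).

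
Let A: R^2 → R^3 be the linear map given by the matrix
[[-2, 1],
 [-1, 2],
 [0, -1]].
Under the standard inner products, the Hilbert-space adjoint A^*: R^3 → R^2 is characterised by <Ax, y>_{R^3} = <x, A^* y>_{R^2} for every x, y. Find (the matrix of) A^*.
A^* = A^T =
[[-2, -1, 0],
 [1, 2, -1]]

For real matrices with standard dot products, the defining identity <Ax, y> = <x, A^* y> gives (Ax)^T y = x^T (A^*) y, i.e. x^T A^T y = x^T (A^*) y. Since this holds for all x, y, we must have A^* = A^T. Therefore
A^* =
[[-2, -1, 0],
 [1, 2, -1]].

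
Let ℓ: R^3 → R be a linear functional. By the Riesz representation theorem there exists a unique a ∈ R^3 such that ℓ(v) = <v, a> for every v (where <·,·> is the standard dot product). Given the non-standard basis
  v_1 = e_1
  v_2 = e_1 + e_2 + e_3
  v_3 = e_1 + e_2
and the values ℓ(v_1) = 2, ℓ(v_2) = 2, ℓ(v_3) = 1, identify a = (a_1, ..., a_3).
a = (2, -1, 1)

Write a = (a_1, ..., a_3) in the standard basis. For each basis vector v_i, ℓ(v_i) = <v_i, a> is a linear equation in the a_j's. Collect the n equations into a matrix system V a = ℓ, where row i of V is v_i (expressed in the standard basis). Since V is invertible (lower-triangular with 1s on the diagonal, up to permutation), solve by back-substitution:
  V =
[[1, 0, 0],
 [1, 1, 1],
 [1, 1, 0]]
  V a = (2, 2, 1)
Solving gives a = (2, -1, 1).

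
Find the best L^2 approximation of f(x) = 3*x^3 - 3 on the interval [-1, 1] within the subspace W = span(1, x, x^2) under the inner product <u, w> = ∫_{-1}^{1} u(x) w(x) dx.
g(x) = 9*x/5 - 3

The best approximation g ∈ W is the orthogonal projection of f onto W. Writing g = a_0 + a_1 x + a_2 x^2, the coefficients solve the normal equations G · a = b where
  G_{ij} = <φ_i, φ_j> and b_i = <f, φ_i>, with φ_0 = 1, φ_1 = x, φ_2 = x^2.
G =
  [2, 0, 2/3]
  [0, 2/3, 0]
  [2/3, 0, 2/5],
b = (-6, 6/5, -2).
Solving gives a_0 = -3, a_1 = 9/5, a_2 = 0, so
  g(x) = 9*x/5 - 3.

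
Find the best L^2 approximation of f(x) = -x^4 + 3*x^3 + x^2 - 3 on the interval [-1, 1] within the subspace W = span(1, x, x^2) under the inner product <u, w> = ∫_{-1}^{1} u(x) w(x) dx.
g(x) = x^2/7 + 9*x/5 - 102/35

The best approximation g ∈ W is the orthogonal projection of f onto W. Writing g = a_0 + a_1 x + a_2 x^2, the coefficients solve the normal equations G · a = b where
  G_{ij} = <φ_i, φ_j> and b_i = <f, φ_i>, with φ_0 = 1, φ_1 = x, φ_2 = x^2.
G =
  [2, 0, 2/3]
  [0, 2/3, 0]
  [2/3, 0, 2/5],
b = (-86/15, 6/5, -66/35).
Solving gives a_0 = -102/35, a_1 = 9/5, a_2 = 1/7, so
  g(x) = x^2/7 + 9*x/5 - 102/35.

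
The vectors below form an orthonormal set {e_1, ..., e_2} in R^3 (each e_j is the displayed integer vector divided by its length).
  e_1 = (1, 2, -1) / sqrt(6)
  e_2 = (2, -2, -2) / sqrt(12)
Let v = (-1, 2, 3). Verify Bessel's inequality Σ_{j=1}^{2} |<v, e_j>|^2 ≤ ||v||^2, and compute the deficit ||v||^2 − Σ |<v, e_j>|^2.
Σ |<v, e_j>|^2 = 12; ||v||^2 = 14; deficit = 2

Write each e_j = u_j / sqrt(<u_j, u_j>) where u_j is the displayed integer vector. Then <v, e_j> = <v, u_j> / sqrt(<u_j, u_j>), so |<v, e_j>|^2 = <v, u_j>^2 / <u_j, u_j>.
Coefficients: <v, e_1> = 0/sqrt(6), <v, e_2> = -12/sqrt(12).
Square and sum: Σ |<v, e_j>|^2 = 12.
Compute ||v||^2 = v·v = 14.
Deficit = 14 − 12 = 2 ≥ 0, confirming Bessel's inequality. (The deficit equals ||v − Σ <v,e_j> e_j||^2, the squared distance from v to span{e_j}.)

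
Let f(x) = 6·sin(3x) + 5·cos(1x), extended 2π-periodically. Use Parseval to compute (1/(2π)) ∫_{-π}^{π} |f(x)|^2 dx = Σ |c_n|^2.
Σ |c_n|^2 = 61/2

Expand |f|^2 and use orthogonality of {sin(nx), cos(mx)} on [-π, π]:
  ∫_{-π}^{π} sin(nx)^2 dx = π, ∫ cos(mx)^2 dx = π, and cross terms integrate to 0.
So ∫_{-π}^{π} f(x)^2 dx = 6^2 · π + 5^2 · π = (36 + 25)π.
Divide by 2π: (36 + 25)/2 = 61/2.
By Parseval, this equals Σ |c_n|^2.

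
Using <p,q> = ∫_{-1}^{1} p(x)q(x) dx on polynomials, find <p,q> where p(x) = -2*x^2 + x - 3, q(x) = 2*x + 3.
<p,q> = -62/3

Expand the product: p(x)·q(x) = -4*x^3 - 4*x^2 - 3*x - 9.
∫_{-1}^{1} of each monomial x^k gives [2/(k+1) if k even, 0 if k odd]. Integrating term-by-term (or equivalently evaluating the antiderivative F(x) = -x^4 - 4*x^3/3 - 3*x^2/2 - 9*x at the endpoints):
  F(1) − F(−1) = -77/6 − (47/6) = -62/3.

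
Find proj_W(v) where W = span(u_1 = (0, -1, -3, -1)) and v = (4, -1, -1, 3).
proj_W(v) = (0, -1/11, -3/11, -1/11)

Set up U = [u_1 | ... | u_1] ∈ R^(4×1). The projector onto W = col(U) is P = U (U^T U)^(-1) U^T.
Compute U^T U =
  [11],
and U^T v = (1).
Solve U^T U · c = U^T v for the coefficients: c = (1/11). The projection is proj_W(v) = U c.
Check: (v - proj_W(v)) · u_1 = 0  (should be 0).
Result: proj_W(v) = (0, -1/11, -3/11, -1/11).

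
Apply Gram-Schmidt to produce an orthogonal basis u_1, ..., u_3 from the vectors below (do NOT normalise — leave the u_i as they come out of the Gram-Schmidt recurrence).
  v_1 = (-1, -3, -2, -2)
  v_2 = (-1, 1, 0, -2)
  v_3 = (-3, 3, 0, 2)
Orthogonal basis:
  u_1 = (-1, -3, -2, -2)
  u_2 = (-8/9, 4/3, 2/9, -16/9)
  u_3 = (-40/13, 8/13, -16/13, 24/13)

Apply the Gram-Schmidt recurrence
  u_1 = v_1
  u_i = v_i − Σ_{j<i} ((v_i · u_j) / (u_j · u_j)) · u_j.

Step by step this gives:
  u_1 = (-1, -3, -2, -2)
  u_2 = (-8/9, 4/3, 2/9, -16/9)
  u_3 = (-40/13, 8/13, -16/13, 24/13)

Orthogonality check:
  u_2 · u_1 = 0 (should be 0)
  u_3 · u_1 = 0 (should be 0)
  u_3 · u_2 = 0 (should be 0)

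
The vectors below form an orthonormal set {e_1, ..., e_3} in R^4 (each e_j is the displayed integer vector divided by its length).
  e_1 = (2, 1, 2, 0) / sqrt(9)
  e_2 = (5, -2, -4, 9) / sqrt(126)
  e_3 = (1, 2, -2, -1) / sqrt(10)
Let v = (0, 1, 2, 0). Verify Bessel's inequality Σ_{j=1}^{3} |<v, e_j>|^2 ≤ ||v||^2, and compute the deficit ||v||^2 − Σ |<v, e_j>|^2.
Σ |<v, e_j>|^2 = 139/35; ||v||^2 = 5; deficit = 36/35

Write each e_j = u_j / sqrt(<u_j, u_j>) where u_j is the displayed integer vector. Then <v, e_j> = <v, u_j> / sqrt(<u_j, u_j>), so |<v, e_j>|^2 = <v, u_j>^2 / <u_j, u_j>.
Coefficients: <v, e_1> = 5/sqrt(9), <v, e_2> = -10/sqrt(126), <v, e_3> = -2/sqrt(10).
Square and sum: Σ |<v, e_j>|^2 = 139/35.
Compute ||v||^2 = v·v = 5.
Deficit = 5 − 139/35 = 36/35 ≥ 0, confirming Bessel's inequality. (The deficit equals ||v − Σ <v,e_j> e_j||^2, the squared distance from v to span{e_j}.)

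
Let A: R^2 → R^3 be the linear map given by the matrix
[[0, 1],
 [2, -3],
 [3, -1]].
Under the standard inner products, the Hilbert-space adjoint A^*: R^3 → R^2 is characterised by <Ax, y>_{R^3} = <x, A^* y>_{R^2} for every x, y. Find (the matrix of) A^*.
A^* = A^T =
[[0, 2, 3],
 [1, -3, -1]]

For real matrices with standard dot products, the defining identity <Ax, y> = <x, A^* y> gives (Ax)^T y = x^T (A^*) y, i.e. x^T A^T y = x^T (A^*) y. Since this holds for all x, y, we must have A^* = A^T. Therefore
A^* =
[[0, 2, 3],
 [1, -3, -1]].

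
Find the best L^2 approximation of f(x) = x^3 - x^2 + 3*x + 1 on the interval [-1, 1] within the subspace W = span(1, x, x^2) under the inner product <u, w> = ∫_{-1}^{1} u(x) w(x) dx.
g(x) = -x^2 + 18*x/5 + 1

The best approximation g ∈ W is the orthogonal projection of f onto W. Writing g = a_0 + a_1 x + a_2 x^2, the coefficients solve the normal equations G · a = b where
  G_{ij} = <φ_i, φ_j> and b_i = <f, φ_i>, with φ_0 = 1, φ_1 = x, φ_2 = x^2.
G =
  [2, 0, 2/3]
  [0, 2/3, 0]
  [2/3, 0, 2/5],
b = (4/3, 12/5, 4/15).
Solving gives a_0 = 1, a_1 = 18/5, a_2 = -1, so
  g(x) = -x^2 + 18*x/5 + 1.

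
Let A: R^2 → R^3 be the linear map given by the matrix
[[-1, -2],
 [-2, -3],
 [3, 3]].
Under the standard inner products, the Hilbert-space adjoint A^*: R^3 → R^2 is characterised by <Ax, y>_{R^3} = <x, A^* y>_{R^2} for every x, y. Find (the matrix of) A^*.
A^* = A^T =
[[-1, -2, 3],
 [-2, -3, 3]]

For real matrices with standard dot products, the defining identity <Ax, y> = <x, A^* y> gives (Ax)^T y = x^T (A^*) y, i.e. x^T A^T y = x^T (A^*) y. Since this holds for all x, y, we must have A^* = A^T. Therefore
A^* =
[[-1, -2, 3],
 [-2, -3, 3]].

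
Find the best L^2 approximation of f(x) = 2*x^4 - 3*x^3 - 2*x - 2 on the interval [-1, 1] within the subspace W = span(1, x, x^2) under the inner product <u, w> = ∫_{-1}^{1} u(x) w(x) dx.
g(x) = 12*x^2/7 - 19*x/5 - 76/35

The best approximation g ∈ W is the orthogonal projection of f onto W. Writing g = a_0 + a_1 x + a_2 x^2, the coefficients solve the normal equations G · a = b where
  G_{ij} = <φ_i, φ_j> and b_i = <f, φ_i>, with φ_0 = 1, φ_1 = x, φ_2 = x^2.
G =
  [2, 0, 2/3]
  [0, 2/3, 0]
  [2/3, 0, 2/5],
b = (-16/5, -38/15, -16/21).
Solving gives a_0 = -76/35, a_1 = -19/5, a_2 = 12/7, so
  g(x) = 12*x^2/7 - 19*x/5 - 76/35.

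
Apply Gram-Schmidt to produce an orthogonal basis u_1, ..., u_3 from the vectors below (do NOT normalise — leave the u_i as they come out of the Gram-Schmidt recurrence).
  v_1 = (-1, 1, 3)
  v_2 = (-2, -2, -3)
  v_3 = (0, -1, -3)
Orthogonal basis:
  u_1 = (-1, 1, 3)
  u_2 = (-31/11, -13/11, -6/11)
  u_3 = (-9/106, 27/106, -6/53)

Apply the Gram-Schmidt recurrence
  u_1 = v_1
  u_i = v_i − Σ_{j<i} ((v_i · u_j) / (u_j · u_j)) · u_j.

Step by step this gives:
  u_1 = (-1, 1, 3)
  u_2 = (-31/11, -13/11, -6/11)
  u_3 = (-9/106, 27/106, -6/53)

Orthogonality check:
  u_2 · u_1 = 0 (should be 0)
  u_3 · u_1 = 0 (should be 0)
  u_3 · u_2 = 0 (should be 0)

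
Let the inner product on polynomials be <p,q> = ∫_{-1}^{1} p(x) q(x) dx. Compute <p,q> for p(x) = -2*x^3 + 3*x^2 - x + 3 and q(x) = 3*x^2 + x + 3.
<p,q> = 482/15

Expand the product: p(x)·q(x) = -6*x^5 + 7*x^4 - 6*x^3 + 17*x^2 + 9.
∫_{-1}^{1} of each monomial x^k gives [2/(k+1) if k even, 0 if k odd]. Integrating term-by-term (or equivalently evaluating the antiderivative F(x) = -x^6 + 7*x^5/5 - 3*x^4/2 + 17*x^3/3 + 9*x at the endpoints):
  F(1) − F(−1) = 407/30 − (-557/30) = 482/15.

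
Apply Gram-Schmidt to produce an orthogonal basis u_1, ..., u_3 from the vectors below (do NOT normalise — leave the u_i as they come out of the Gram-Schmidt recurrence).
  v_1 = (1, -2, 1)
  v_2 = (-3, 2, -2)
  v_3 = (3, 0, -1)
Orthogonal basis:
  u_1 = (1, -2, 1)
  u_2 = (-3/2, -1, -1/2)
  u_3 = (20/21, -10/21, -40/21)

Apply the Gram-Schmidt recurrence
  u_1 = v_1
  u_i = v_i − Σ_{j<i} ((v_i · u_j) / (u_j · u_j)) · u_j.

Step by step this gives:
  u_1 = (1, -2, 1)
  u_2 = (-3/2, -1, -1/2)
  u_3 = (20/21, -10/21, -40/21)

Orthogonality check:
  u_2 · u_1 = 0 (should be 0)
  u_3 · u_1 = 0 (should be 0)
  u_3 · u_2 = 0 (should be 0)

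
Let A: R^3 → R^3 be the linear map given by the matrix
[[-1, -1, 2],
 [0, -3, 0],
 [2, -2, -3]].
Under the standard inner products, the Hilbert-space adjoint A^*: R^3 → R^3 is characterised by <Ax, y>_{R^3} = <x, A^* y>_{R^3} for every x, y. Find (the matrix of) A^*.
A^* = A^T =
[[-1, 0, 2],
 [-1, -3, -2],
 [2, 0, -3]]

For real matrices with standard dot products, the defining identity <Ax, y> = <x, A^* y> gives (Ax)^T y = x^T (A^*) y, i.e. x^T A^T y = x^T (A^*) y. Since this holds for all x, y, we must have A^* = A^T. Therefore
A^* =
[[-1, 0, 2],
 [-1, -3, -2],
 [2, 0, -3]].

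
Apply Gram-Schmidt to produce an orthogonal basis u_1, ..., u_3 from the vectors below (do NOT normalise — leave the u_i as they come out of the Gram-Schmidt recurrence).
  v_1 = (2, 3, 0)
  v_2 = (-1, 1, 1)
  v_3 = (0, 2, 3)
Orthogonal basis:
  u_1 = (2, 3, 0)
  u_2 = (-15/13, 10/13, 1)
  u_3 = (33/38, -11/19, 55/38)

Apply the Gram-Schmidt recurrence
  u_1 = v_1
  u_i = v_i − Σ_{j<i} ((v_i · u_j) / (u_j · u_j)) · u_j.

Step by step this gives:
  u_1 = (2, 3, 0)
  u_2 = (-15/13, 10/13, 1)
  u_3 = (33/38, -11/19, 55/38)

Orthogonality check:
  u_2 · u_1 = 0 (should be 0)
  u_3 · u_1 = 0 (should be 0)
  u_3 · u_2 = 0 (should be 0)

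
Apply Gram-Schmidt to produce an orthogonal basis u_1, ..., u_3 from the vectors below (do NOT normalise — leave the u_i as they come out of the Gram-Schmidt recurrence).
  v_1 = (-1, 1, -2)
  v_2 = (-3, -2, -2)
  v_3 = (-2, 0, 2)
Orthogonal basis:
  u_1 = (-1, 1, -2)
  u_2 = (-13/6, -17/6, -1/3)
  u_3 = (-12/7, 8/7, 10/7)

Apply the Gram-Schmidt recurrence
  u_1 = v_1
  u_i = v_i − Σ_{j<i} ((v_i · u_j) / (u_j · u_j)) · u_j.

Step by step this gives:
  u_1 = (-1, 1, -2)
  u_2 = (-13/6, -17/6, -1/3)
  u_3 = (-12/7, 8/7, 10/7)

Orthogonality check:
  u_2 · u_1 = 0 (should be 0)
  u_3 · u_1 = 0 (should be 0)
  u_3 · u_2 = 0 (should be 0)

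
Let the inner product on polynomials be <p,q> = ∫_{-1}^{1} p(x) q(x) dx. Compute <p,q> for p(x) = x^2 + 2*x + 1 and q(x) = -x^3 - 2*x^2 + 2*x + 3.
<p,q> = 116/15

Expand the product: p(x)·q(x) = -x^5 - 4*x^4 - 3*x^3 + 5*x^2 + 8*x + 3.
∫_{-1}^{1} of each monomial x^k gives [2/(k+1) if k even, 0 if k odd]. Integrating term-by-term (or equivalently evaluating the antiderivative F(x) = -x^6/6 - 4*x^5/5 - 3*x^4/4 + 5*x^3/3 + 4*x^2 + 3*x at the endpoints):
  F(1) − F(−1) = 139/20 − (-47/60) = 116/15.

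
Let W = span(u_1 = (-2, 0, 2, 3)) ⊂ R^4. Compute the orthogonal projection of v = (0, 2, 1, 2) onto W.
proj_W(v) = (-16/17, 0, 16/17, 24/17)

Set up U = [u_1 | ... | u_1] ∈ R^(4×1). The projector onto W = col(U) is P = U (U^T U)^(-1) U^T.
Compute U^T U =
  [17],
and U^T v = (8).
Solve U^T U · c = U^T v for the coefficients: c = (8/17). The projection is proj_W(v) = U c.
Check: (v - proj_W(v)) · u_1 = 0  (should be 0).
Result: proj_W(v) = (-16/17, 0, 16/17, 24/17).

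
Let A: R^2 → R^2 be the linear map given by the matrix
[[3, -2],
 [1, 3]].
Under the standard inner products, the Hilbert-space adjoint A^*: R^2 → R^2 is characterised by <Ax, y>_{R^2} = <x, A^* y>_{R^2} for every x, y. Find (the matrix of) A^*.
A^* = A^T =
[[3, 1],
 [-2, 3]]

For real matrices with standard dot products, the defining identity <Ax, y> = <x, A^* y> gives (Ax)^T y = x^T (A^*) y, i.e. x^T A^T y = x^T (A^*) y. Since this holds for all x, y, we must have A^* = A^T. Therefore
A^* =
[[3, 1],
 [-2, 3]].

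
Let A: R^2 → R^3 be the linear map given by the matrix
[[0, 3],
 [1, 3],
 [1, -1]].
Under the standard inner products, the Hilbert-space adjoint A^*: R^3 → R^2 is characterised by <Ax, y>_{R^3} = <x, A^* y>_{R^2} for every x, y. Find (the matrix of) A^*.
A^* = A^T =
[[0, 1, 1],
 [3, 3, -1]]

For real matrices with standard dot products, the defining identity <Ax, y> = <x, A^* y> gives (Ax)^T y = x^T (A^*) y, i.e. x^T A^T y = x^T (A^*) y. Since this holds for all x, y, we must have A^* = A^T. Therefore
A^* =
[[0, 1, 1],
 [3, 3, -1]].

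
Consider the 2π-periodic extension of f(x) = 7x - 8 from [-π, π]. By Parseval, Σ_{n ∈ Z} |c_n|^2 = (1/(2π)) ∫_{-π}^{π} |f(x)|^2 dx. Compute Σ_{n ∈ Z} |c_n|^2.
Σ |c_n|^2 = 49π^2/3 + 64

Expand and integrate term by term over [-π, π]:
  ∫ (7x)^2 dx = 49·(2π^3/3); ∫ 2·7·(-8)·x dx = 0 (odd integrand); ∫ (-8)^2 dx = 64·2π.
So (1/(2π)) ∫_{-π}^{π} (7x - 8)^2 dx = 49π^2/3 + 64 = 49π^2/3 + 64.
Parseval ⇒ Σ |c_n|^2 = 49π^2/3 + 64.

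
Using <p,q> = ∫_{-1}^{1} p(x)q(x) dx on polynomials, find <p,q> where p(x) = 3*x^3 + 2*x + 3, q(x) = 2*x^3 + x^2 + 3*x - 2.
<p,q> = 32/35

Expand the product: p(x)·q(x) = 6*x^6 + 3*x^5 + 13*x^4 + 2*x^3 + 9*x^2 + 5*x - 6.
∫_{-1}^{1} of each monomial x^k gives [2/(k+1) if k even, 0 if k odd]. Integrating term-by-term (or equivalently evaluating the antiderivative F(x) = 6*x^7/7 + x^6/2 + 13*x^5/5 + x^4/2 + 3*x^3 + 5*x^2/2 - 6*x at the endpoints):
  F(1) − F(−1) = 277/70 − (213/70) = 32/35.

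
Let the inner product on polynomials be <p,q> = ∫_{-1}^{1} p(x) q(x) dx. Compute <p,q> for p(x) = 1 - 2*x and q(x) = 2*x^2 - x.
<p,q> = 8/3

Expand the product: p(x)·q(x) = -4*x^3 + 4*x^2 - x.
∫_{-1}^{1} of each monomial x^k gives [2/(k+1) if k even, 0 if k odd]. Integrating term-by-term (or equivalently evaluating the antiderivative F(x) = -x^4 + 4*x^3/3 - x^2/2 at the endpoints):
  F(1) − F(−1) = -1/6 − (-17/6) = 8/3.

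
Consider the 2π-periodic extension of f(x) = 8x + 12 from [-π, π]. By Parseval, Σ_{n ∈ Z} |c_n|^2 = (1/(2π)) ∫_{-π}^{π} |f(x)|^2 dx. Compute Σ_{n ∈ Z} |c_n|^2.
Σ |c_n|^2 = 64π^2/3 + 144

Expand and integrate term by term over [-π, π]:
  ∫ (8x)^2 dx = 64·(2π^3/3); ∫ 2·8·(12)·x dx = 0 (odd integrand); ∫ 12^2 dx = 144·2π.
So (1/(2π)) ∫_{-π}^{π} (8x + 12)^2 dx = 64π^2/3 + 144 = 64π^2/3 + 144.
Parseval ⇒ Σ |c_n|^2 = 64π^2/3 + 144.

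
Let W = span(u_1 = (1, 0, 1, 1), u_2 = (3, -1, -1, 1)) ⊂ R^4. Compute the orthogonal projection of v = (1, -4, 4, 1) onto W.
proj_W(v) = (14/9, 2/9, 22/9, 2)

Set up U = [u_1 | ... | u_2] ∈ R^(4×2). The projector onto W = col(U) is P = U (U^T U)^(-1) U^T.
Compute U^T U =
  [3, 3]
  [3, 12],
and U^T v = (6, 4).
Solve U^T U · c = U^T v for the coefficients: c = (20/9, -2/9). The projection is proj_W(v) = U c.
Check: (v - proj_W(v)) · u_1 = 0  (should be 0).
Check: (v - proj_W(v)) · u_2 = 0  (should be 0).
Result: proj_W(v) = (14/9, 2/9, 22/9, 2).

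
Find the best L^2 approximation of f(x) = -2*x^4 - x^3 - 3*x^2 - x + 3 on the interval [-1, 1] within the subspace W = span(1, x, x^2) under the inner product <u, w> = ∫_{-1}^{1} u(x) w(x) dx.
g(x) = -33*x^2/7 - 8*x/5 + 111/35

The best approximation g ∈ W is the orthogonal projection of f onto W. Writing g = a_0 + a_1 x + a_2 x^2, the coefficients solve the normal equations G · a = b where
  G_{ij} = <φ_i, φ_j> and b_i = <f, φ_i>, with φ_0 = 1, φ_1 = x, φ_2 = x^2.
G =
  [2, 0, 2/3]
  [0, 2/3, 0]
  [2/3, 0, 2/5],
b = (16/5, -16/15, 8/35).
Solving gives a_0 = 111/35, a_1 = -8/5, a_2 = -33/7, so
  g(x) = -33*x^2/7 - 8*x/5 + 111/35.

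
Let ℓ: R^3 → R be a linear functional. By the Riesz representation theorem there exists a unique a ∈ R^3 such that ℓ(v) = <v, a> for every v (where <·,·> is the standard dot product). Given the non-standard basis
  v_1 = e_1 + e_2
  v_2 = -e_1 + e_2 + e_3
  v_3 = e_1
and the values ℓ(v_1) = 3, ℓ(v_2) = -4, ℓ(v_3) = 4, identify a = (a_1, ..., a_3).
a = (4, -1, 1)

Write a = (a_1, ..., a_3) in the standard basis. For each basis vector v_i, ℓ(v_i) = <v_i, a> is a linear equation in the a_j's. Collect the n equations into a matrix system V a = ℓ, where row i of V is v_i (expressed in the standard basis). Since V is invertible (lower-triangular with 1s on the diagonal, up to permutation), solve by back-substitution:
  V =
[[1, 1, 0],
 [-1, 1, 1],
 [1, 0, 0]]
  V a = (3, -4, 4)
Solving gives a = (4, -1, 1).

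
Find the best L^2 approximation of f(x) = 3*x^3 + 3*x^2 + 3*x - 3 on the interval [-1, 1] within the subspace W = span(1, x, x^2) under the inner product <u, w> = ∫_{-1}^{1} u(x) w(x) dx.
g(x) = 3*x^2 + 24*x/5 - 3

The best approximation g ∈ W is the orthogonal projection of f onto W. Writing g = a_0 + a_1 x + a_2 x^2, the coefficients solve the normal equations G · a = b where
  G_{ij} = <φ_i, φ_j> and b_i = <f, φ_i>, with φ_0 = 1, φ_1 = x, φ_2 = x^2.
G =
  [2, 0, 2/3]
  [0, 2/3, 0]
  [2/3, 0, 2/5],
b = (-4, 16/5, -4/5).
Solving gives a_0 = -3, a_1 = 24/5, a_2 = 3, so
  g(x) = 3*x^2 + 24*x/5 - 3.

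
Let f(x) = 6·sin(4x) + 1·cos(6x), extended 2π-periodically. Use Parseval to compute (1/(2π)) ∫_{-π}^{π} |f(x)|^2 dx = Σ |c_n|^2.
Σ |c_n|^2 = 37/2

Expand |f|^2 and use orthogonality of {sin(nx), cos(mx)} on [-π, π]:
  ∫_{-π}^{π} sin(nx)^2 dx = π, ∫ cos(mx)^2 dx = π, and cross terms integrate to 0.
So ∫_{-π}^{π} f(x)^2 dx = 6^2 · π + 1^2 · π = (36 + 1)π.
Divide by 2π: (36 + 1)/2 = 37/2.
By Parseval, this equals Σ |c_n|^2.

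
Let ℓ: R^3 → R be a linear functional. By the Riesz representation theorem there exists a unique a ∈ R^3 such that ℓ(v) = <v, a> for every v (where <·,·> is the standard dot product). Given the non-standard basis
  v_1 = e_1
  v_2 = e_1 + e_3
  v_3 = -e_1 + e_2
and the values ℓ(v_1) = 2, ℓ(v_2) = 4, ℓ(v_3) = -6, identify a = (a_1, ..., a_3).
a = (2, -4, 2)

Write a = (a_1, ..., a_3) in the standard basis. For each basis vector v_i, ℓ(v_i) = <v_i, a> is a linear equation in the a_j's. Collect the n equations into a matrix system V a = ℓ, where row i of V is v_i (expressed in the standard basis). Since V is invertible (lower-triangular with 1s on the diagonal, up to permutation), solve by back-substitution:
  V =
[[1, 0, 0],
 [1, 0, 1],
 [-1, 1, 0]]
  V a = (2, 4, -6)
Solving gives a = (2, -4, 2).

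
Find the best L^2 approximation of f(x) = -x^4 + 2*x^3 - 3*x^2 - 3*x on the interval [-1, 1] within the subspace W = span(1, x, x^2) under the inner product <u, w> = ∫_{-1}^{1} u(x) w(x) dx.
g(x) = -27*x^2/7 - 9*x/5 + 3/35

The best approximation g ∈ W is the orthogonal projection of f onto W. Writing g = a_0 + a_1 x + a_2 x^2, the coefficients solve the normal equations G · a = b where
  G_{ij} = <φ_i, φ_j> and b_i = <f, φ_i>, with φ_0 = 1, φ_1 = x, φ_2 = x^2.
G =
  [2, 0, 2/3]
  [0, 2/3, 0]
  [2/3, 0, 2/5],
b = (-12/5, -6/5, -52/35).
Solving gives a_0 = 3/35, a_1 = -9/5, a_2 = -27/7, so
  g(x) = -27*x^2/7 - 9*x/5 + 3/35.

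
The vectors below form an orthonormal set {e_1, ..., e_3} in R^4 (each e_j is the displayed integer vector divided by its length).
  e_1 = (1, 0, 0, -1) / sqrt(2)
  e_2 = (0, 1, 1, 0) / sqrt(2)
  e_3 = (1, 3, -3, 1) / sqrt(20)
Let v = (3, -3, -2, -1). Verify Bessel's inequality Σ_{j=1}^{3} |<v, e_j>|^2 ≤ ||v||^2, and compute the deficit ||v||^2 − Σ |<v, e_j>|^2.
Σ |<v, e_j>|^2 = 411/20; ||v||^2 = 23; deficit = 49/20

Write each e_j = u_j / sqrt(<u_j, u_j>) where u_j is the displayed integer vector. Then <v, e_j> = <v, u_j> / sqrt(<u_j, u_j>), so |<v, e_j>|^2 = <v, u_j>^2 / <u_j, u_j>.
Coefficients: <v, e_1> = 4/sqrt(2), <v, e_2> = -5/sqrt(2), <v, e_3> = -1/sqrt(20).
Square and sum: Σ |<v, e_j>|^2 = 411/20.
Compute ||v||^2 = v·v = 23.
Deficit = 23 − 411/20 = 49/20 ≥ 0, confirming Bessel's inequality. (The deficit equals ||v − Σ <v,e_j> e_j||^2, the squared distance from v to span{e_j}.)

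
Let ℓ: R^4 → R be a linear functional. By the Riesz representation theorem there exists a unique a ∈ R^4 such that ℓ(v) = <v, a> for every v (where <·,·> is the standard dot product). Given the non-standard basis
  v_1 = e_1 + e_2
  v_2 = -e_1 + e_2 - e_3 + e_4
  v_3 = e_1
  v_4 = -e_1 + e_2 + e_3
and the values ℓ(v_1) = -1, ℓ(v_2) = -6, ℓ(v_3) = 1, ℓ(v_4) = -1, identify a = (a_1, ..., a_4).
a = (1, -2, 2, -1)

Write a = (a_1, ..., a_4) in the standard basis. For each basis vector v_i, ℓ(v_i) = <v_i, a> is a linear equation in the a_j's. Collect the n equations into a matrix system V a = ℓ, where row i of V is v_i (expressed in the standard basis). Since V is invertible (lower-triangular with 1s on the diagonal, up to permutation), solve by back-substitution:
  V =
[[1, 1, 0, 0],
 [-1, 1, -1, 1],
 [1, 0, 0, 0],
 [-1, 1, 1, 0]]
  V a = (-1, -6, 1, -1)
Solving gives a = (1, -2, 2, -1).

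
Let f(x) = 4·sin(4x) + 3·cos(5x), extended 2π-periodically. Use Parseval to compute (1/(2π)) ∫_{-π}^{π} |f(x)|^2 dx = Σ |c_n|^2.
Σ |c_n|^2 = 25/2

Expand |f|^2 and use orthogonality of {sin(nx), cos(mx)} on [-π, π]:
  ∫_{-π}^{π} sin(nx)^2 dx = π, ∫ cos(mx)^2 dx = π, and cross terms integrate to 0.
So ∫_{-π}^{π} f(x)^2 dx = 4^2 · π + 3^2 · π = (16 + 9)π.
Divide by 2π: (16 + 9)/2 = 25/2.
By Parseval, this equals Σ |c_n|^2.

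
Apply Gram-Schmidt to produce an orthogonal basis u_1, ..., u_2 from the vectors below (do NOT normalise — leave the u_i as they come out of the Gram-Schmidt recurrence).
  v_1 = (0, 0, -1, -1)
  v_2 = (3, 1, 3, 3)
Orthogonal basis:
  u_1 = (0, 0, -1, -1)
  u_2 = (3, 1, 0, 0)

Apply the Gram-Schmidt recurrence
  u_1 = v_1
  u_i = v_i − Σ_{j<i} ((v_i · u_j) / (u_j · u_j)) · u_j.

Step by step this gives:
  u_1 = (0, 0, -1, -1)
  u_2 = (3, 1, 0, 0)

Orthogonality check:
  u_2 · u_1 = 0 (should be 0)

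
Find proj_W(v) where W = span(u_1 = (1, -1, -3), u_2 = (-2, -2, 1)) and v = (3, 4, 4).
proj_W(v) = (151/90, 89/18, 146/45)

Set up U = [u_1 | ... | u_2] ∈ R^(3×2). The projector onto W = col(U) is P = U (U^T U)^(-1) U^T.
Compute U^T U =
  [11, -3]
  [-3, 9],
and U^T v = (-13, -10).
Solve U^T U · c = U^T v for the coefficients: c = (-49/30, -149/90). The projection is proj_W(v) = U c.
Check: (v - proj_W(v)) · u_1 = 0  (should be 0).
Check: (v - proj_W(v)) · u_2 = 0  (should be 0).
Result: proj_W(v) = (151/90, 89/18, 146/45).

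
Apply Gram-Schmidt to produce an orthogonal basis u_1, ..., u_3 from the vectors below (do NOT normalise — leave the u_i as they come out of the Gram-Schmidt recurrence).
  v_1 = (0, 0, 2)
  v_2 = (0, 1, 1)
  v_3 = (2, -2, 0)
Orthogonal basis:
  u_1 = (0, 0, 2)
  u_2 = (0, 1, 0)
  u_3 = (2, 0, 0)

Apply the Gram-Schmidt recurrence
  u_1 = v_1
  u_i = v_i − Σ_{j<i} ((v_i · u_j) / (u_j · u_j)) · u_j.

Step by step this gives:
  u_1 = (0, 0, 2)
  u_2 = (0, 1, 0)
  u_3 = (2, 0, 0)

Orthogonality check:
  u_2 · u_1 = 0 (should be 0)
  u_3 · u_1 = 0 (should be 0)
  u_3 · u_2 = 0 (should be 0)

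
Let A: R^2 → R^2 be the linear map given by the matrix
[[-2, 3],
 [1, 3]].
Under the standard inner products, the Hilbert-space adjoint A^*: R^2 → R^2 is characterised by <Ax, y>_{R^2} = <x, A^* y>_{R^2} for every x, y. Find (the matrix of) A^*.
A^* = A^T =
[[-2, 1],
 [3, 3]]

For real matrices with standard dot products, the defining identity <Ax, y> = <x, A^* y> gives (Ax)^T y = x^T (A^*) y, i.e. x^T A^T y = x^T (A^*) y. Since this holds for all x, y, we must have A^* = A^T. Therefore
A^* =
[[-2, 1],
 [3, 3]].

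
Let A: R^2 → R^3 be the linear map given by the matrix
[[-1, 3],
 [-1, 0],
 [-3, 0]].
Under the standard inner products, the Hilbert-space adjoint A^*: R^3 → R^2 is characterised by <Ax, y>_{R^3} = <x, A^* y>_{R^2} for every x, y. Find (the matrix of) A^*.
A^* = A^T =
[[-1, -1, -3],
 [3, 0, 0]]

For real matrices with standard dot products, the defining identity <Ax, y> = <x, A^* y> gives (Ax)^T y = x^T (A^*) y, i.e. x^T A^T y = x^T (A^*) y. Since this holds for all x, y, we must have A^* = A^T. Therefore
A^* =
[[-1, -1, -3],
 [3, 0, 0]].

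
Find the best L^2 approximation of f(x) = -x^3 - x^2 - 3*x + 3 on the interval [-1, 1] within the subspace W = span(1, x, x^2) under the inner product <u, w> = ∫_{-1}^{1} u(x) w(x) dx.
g(x) = -x^2 - 18*x/5 + 3

The best approximation g ∈ W is the orthogonal projection of f onto W. Writing g = a_0 + a_1 x + a_2 x^2, the coefficients solve the normal equations G · a = b where
  G_{ij} = <φ_i, φ_j> and b_i = <f, φ_i>, with φ_0 = 1, φ_1 = x, φ_2 = x^2.
G =
  [2, 0, 2/3]
  [0, 2/3, 0]
  [2/3, 0, 2/5],
b = (16/3, -12/5, 8/5).
Solving gives a_0 = 3, a_1 = -18/5, a_2 = -1, so
  g(x) = -x^2 - 18*x/5 + 3.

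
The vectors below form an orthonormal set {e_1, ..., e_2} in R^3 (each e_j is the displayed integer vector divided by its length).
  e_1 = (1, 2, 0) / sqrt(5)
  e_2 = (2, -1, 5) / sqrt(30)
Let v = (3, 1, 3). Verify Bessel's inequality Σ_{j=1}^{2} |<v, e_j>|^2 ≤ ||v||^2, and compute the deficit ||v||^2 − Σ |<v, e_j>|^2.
Σ |<v, e_j>|^2 = 55/3; ||v||^2 = 19; deficit = 2/3

Write each e_j = u_j / sqrt(<u_j, u_j>) where u_j is the displayed integer vector. Then <v, e_j> = <v, u_j> / sqrt(<u_j, u_j>), so |<v, e_j>|^2 = <v, u_j>^2 / <u_j, u_j>.
Coefficients: <v, e_1> = 5/sqrt(5), <v, e_2> = 20/sqrt(30).
Square and sum: Σ |<v, e_j>|^2 = 55/3.
Compute ||v||^2 = v·v = 19.
Deficit = 19 − 55/3 = 2/3 ≥ 0, confirming Bessel's inequality. (The deficit equals ||v − Σ <v,e_j> e_j||^2, the squared distance from v to span{e_j}.)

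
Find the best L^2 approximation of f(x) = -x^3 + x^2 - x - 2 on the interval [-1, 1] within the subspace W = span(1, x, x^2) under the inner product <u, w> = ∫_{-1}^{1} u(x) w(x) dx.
g(x) = x^2 - 8*x/5 - 2

The best approximation g ∈ W is the orthogonal projection of f onto W. Writing g = a_0 + a_1 x + a_2 x^2, the coefficients solve the normal equations G · a = b where
  G_{ij} = <φ_i, φ_j> and b_i = <f, φ_i>, with φ_0 = 1, φ_1 = x, φ_2 = x^2.
G =
  [2, 0, 2/3]
  [0, 2/3, 0]
  [2/3, 0, 2/5],
b = (-10/3, -16/15, -14/15).
Solving gives a_0 = -2, a_1 = -8/5, a_2 = 1, so
  g(x) = x^2 - 8*x/5 - 2.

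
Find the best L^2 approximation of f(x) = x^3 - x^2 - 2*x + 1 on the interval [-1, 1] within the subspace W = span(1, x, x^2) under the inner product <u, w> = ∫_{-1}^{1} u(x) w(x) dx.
g(x) = -x^2 - 7*x/5 + 1

The best approximation g ∈ W is the orthogonal projection of f onto W. Writing g = a_0 + a_1 x + a_2 x^2, the coefficients solve the normal equations G · a = b where
  G_{ij} = <φ_i, φ_j> and b_i = <f, φ_i>, with φ_0 = 1, φ_1 = x, φ_2 = x^2.
G =
  [2, 0, 2/3]
  [0, 2/3, 0]
  [2/3, 0, 2/5],
b = (4/3, -14/15, 4/15).
Solving gives a_0 = 1, a_1 = -7/5, a_2 = -1, so
  g(x) = -x^2 - 7*x/5 + 1.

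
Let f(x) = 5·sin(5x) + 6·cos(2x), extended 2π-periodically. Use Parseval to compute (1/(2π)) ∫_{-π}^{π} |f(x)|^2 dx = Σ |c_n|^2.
Σ |c_n|^2 = 61/2

Expand |f|^2 and use orthogonality of {sin(nx), cos(mx)} on [-π, π]:
  ∫_{-π}^{π} sin(nx)^2 dx = π, ∫ cos(mx)^2 dx = π, and cross terms integrate to 0.
So ∫_{-π}^{π} f(x)^2 dx = 5^2 · π + 6^2 · π = (25 + 36)π.
Divide by 2π: (25 + 36)/2 = 61/2.
By Parseval, this equals Σ |c_n|^2.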